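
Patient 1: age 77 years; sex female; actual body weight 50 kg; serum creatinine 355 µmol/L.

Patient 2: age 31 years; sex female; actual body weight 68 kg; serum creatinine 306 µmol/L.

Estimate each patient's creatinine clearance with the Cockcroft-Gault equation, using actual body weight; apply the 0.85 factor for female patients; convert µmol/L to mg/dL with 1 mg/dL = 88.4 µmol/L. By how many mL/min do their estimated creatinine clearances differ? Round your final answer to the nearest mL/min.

Patient 1: SCr = 355 / 88.4 = 4.016 mg/dL
Patient 1: CrCl = (140 − 77) × 50 / (72 × 4.016) × 0.85 = 3150.0 / 289.15 × 0.85 ≈ 9.3 mL/min
Patient 2: SCr = 306 / 88.4 = 3.462 mg/dL
Patient 2: CrCl = (140 − 31) × 68 / (72 × 3.462) × 0.85 = 7412.0 / 249.26 × 0.85 ≈ 25.3 mL/min
|9.3 − 25.3| = 16.0 mL/min

16 mL/min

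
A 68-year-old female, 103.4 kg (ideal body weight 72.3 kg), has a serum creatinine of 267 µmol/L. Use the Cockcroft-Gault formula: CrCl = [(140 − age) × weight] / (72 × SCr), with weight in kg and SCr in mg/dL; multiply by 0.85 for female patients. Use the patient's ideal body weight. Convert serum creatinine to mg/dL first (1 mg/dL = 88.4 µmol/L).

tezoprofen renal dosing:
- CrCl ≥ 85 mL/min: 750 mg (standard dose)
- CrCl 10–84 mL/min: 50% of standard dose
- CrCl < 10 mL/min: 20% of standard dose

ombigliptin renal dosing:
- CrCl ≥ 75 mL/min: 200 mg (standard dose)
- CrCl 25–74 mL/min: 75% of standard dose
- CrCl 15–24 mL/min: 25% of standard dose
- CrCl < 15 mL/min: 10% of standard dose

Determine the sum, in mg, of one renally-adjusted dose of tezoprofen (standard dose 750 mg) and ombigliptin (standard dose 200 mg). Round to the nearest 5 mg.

SCr = 267 / 88.4 = 3.02 mg/dL
CrCl = (140 − 68) × 72.3 / (72 × 3.02) × 0.85 = 5205.6 / 217.44 × 0.85 ≈ 20.3 mL/min
CrCl ≈ 20 mL/min.
tezoprofen: 10–84 mL/min → 50% of 750 mg = 375 mg.
ombigliptin: 15–24 mL/min → 25% of 200 mg = 50 mg.
Total = 375 + 50 = 425 mg.

425 mg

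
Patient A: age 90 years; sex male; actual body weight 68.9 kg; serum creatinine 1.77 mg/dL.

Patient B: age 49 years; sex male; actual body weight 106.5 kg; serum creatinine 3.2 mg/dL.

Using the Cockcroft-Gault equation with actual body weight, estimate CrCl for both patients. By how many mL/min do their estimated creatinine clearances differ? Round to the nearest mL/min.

Patient A: CrCl = (140 − 90) × 68.9 / (72 × 1.77) = 3445.0 / 127.44 ≈ 27.0 mL/min
Patient B: CrCl = (140 − 49) × 106.5 / (72 × 3.2) = 9691.5 / 230.40 ≈ 42.1 mL/min
|27.0 − 42.1| = 15.1 mL/min

15 mL/min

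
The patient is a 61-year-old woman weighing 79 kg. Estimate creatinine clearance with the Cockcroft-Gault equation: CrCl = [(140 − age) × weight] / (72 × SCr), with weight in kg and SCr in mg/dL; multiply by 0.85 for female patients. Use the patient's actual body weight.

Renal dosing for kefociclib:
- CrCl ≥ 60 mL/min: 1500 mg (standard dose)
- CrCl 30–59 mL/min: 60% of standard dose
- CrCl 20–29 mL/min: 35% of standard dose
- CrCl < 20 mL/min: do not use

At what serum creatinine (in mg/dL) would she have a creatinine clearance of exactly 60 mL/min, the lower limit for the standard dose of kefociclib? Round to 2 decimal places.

Standard dose requires CrCl ≥ 60 mL/min.
Set (140 − 61) × 79 × 0.85 / (72 × SCr) = 60
SCr = (140 − 61) × 79 × 0.85 / (72 × 60) = 1.228 mg/dL

1.23 mg/dL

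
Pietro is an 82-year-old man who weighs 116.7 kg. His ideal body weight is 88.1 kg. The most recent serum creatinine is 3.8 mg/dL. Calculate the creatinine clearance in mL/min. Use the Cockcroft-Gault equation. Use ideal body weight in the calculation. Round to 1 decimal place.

CrCl = (140 − 82) × 88.1 / (72 × 3.8) = 5109.8 / 273.60 ≈ 18.7 mL/min

18.7 mL/min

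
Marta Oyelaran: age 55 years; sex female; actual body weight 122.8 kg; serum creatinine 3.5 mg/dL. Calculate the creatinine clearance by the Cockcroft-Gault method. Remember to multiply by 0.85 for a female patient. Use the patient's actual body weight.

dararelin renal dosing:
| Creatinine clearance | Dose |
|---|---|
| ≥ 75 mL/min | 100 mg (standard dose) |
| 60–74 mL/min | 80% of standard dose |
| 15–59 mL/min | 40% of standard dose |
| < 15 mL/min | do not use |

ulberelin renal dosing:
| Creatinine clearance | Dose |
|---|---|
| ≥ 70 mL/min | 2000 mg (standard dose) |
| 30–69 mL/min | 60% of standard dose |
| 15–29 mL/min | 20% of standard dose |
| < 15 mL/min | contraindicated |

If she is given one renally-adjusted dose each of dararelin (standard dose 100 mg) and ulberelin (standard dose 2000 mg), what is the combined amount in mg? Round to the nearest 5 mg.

CrCl = (140 − 55) × 122.8 / (72 × 3.5) × 0.85 = 10438.0 / 252.00 × 0.85 ≈ 35.2 mL/min
CrCl ≈ 35 mL/min.
dararelin: 15–59 mL/min → 40% of 100 mg = 40 mg.
ulberelin: 30–69 mL/min → 60% of 2000 mg = 1200 mg.
Total = 40 + 1200 = 1240 mg.

1240 mg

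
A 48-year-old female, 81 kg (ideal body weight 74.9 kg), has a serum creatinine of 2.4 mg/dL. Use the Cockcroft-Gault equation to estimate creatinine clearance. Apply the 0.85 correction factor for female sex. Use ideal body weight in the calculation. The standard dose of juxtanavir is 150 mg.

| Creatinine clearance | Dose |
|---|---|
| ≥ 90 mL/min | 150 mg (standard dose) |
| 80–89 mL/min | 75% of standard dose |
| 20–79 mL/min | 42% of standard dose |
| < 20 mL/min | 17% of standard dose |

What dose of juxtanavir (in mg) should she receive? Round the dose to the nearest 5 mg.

CrCl = (140 − 48) × 74.9 / (72 × 2.4) × 0.85 = 6890.8 / 172.80 × 0.85 ≈ 33.9 mL/min
CrCl ≈ 34 mL/min → bracket 20–79 mL/min.
42% of 150 mg = 63 mg → 65 mg

65 mg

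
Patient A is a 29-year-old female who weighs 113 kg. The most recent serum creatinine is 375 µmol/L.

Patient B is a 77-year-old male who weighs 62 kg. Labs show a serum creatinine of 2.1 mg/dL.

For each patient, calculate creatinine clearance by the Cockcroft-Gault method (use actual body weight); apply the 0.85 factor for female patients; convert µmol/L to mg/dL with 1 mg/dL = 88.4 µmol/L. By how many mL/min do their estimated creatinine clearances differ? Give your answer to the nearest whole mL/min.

9 mL/min

Patient A: SCr = 375 / 88.4 = 4.242 mg/dL
Patient A: CrCl = (140 − 29) × 113 / (72 × 4.242) × 0.85 = 12543.0 / 305.42 × 0.85 ≈ 34.9 mL/min
Patient B: CrCl = (140 − 77) × 62 / (72 × 2.1) = 3906.0 / 151.20 ≈ 25.8 mL/min
|34.9 − 25.8| = 9.1 mL/min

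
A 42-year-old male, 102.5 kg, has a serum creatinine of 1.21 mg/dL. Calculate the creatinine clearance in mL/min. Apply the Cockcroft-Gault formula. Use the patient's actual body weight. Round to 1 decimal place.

115.3 mL/min

CrCl = (140 − 42) × 102.5 / (72 × 1.21) = 10045.0 / 87.12 ≈ 115.3 mL/min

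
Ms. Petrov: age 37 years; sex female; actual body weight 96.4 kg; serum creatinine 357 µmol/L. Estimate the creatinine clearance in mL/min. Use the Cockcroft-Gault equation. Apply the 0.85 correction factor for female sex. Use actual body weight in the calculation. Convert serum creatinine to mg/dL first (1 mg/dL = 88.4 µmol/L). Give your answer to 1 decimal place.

SCr = 357 / 88.4 = 4.038 mg/dL
CrCl = (140 − 37) × 96.4 / (72 × 4.038) × 0.85 = 9929.2 / 290.74 × 0.85 ≈ 29.0 mL/min

29.0 mL/min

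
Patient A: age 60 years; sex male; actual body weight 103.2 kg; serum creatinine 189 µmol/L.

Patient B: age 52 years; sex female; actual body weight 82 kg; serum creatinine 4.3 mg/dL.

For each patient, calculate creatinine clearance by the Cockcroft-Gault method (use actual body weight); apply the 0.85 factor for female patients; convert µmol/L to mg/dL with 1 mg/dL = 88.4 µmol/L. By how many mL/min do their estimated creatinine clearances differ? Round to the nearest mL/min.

Patient A: SCr = 189 / 88.4 = 2.138 mg/dL
Patient A: CrCl = (140 − 60) × 103.2 / (72 × 2.138) = 8256.0 / 153.94 ≈ 53.6 mL/min
Patient B: CrCl = (140 − 52) × 82 / (72 × 4.3) × 0.85 = 7216.0 / 309.60 × 0.85 ≈ 19.8 mL/min
|53.6 − 19.8| = 33.8 mL/min

34 mL/min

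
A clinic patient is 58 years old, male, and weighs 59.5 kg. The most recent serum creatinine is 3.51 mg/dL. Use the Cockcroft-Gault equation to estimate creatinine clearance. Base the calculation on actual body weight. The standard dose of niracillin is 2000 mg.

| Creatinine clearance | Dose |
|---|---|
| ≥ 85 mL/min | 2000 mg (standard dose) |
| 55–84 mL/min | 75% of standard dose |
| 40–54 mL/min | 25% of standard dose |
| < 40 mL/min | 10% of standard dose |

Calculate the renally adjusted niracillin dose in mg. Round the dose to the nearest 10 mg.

CrCl = (140 − 58) × 59.5 / (72 × 3.51) = 4879.0 / 252.72 ≈ 19.3 mL/min
CrCl ≈ 19 mL/min → bracket < 40 mL/min.
10% of 2000 mg = 200 mg

200 mg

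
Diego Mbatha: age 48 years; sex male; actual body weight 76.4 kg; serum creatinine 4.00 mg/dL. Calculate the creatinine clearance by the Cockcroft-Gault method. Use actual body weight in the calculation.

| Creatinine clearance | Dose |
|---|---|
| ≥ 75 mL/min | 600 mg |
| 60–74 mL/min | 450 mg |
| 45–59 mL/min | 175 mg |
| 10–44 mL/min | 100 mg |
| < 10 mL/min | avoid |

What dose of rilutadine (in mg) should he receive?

CrCl = (140 − 48) × 76.4 / (72 × 4) = 7028.8 / 288.00 ≈ 24.4 mL/min
CrCl ≈ 24 mL/min → bracket 10–44 mL/min.
Dose for this bracket: 100 mg.

100 mg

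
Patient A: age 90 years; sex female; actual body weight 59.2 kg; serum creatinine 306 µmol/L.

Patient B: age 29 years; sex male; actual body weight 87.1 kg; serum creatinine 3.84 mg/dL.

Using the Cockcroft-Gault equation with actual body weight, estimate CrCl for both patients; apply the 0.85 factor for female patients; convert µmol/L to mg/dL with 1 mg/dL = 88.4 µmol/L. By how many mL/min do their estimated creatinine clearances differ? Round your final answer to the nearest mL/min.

Patient A: SCr = 306 / 88.4 = 3.462 mg/dL
Patient A: CrCl = (140 − 90) × 59.2 / (72 × 3.462) × 0.85 = 2960.0 / 249.26 × 0.85 ≈ 10.1 mL/min
Patient B: CrCl = (140 − 29) × 87.1 / (72 × 3.84) = 9668.1 / 276.48 ≈ 35.0 mL/min
|10.1 − 35.0| = 24.9 mL/min

25 mL/min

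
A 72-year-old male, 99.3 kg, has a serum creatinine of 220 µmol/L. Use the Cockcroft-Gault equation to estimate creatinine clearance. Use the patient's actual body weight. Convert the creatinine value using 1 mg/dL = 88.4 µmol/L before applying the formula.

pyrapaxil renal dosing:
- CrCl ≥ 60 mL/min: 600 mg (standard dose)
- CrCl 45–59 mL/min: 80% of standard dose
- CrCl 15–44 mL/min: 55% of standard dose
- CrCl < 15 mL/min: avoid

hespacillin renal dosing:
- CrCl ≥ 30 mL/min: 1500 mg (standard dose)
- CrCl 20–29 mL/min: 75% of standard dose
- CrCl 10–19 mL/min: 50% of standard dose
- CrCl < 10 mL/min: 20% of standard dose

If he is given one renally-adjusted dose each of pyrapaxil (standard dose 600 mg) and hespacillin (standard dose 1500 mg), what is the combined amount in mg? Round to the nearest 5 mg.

1830 mg

SCr = 220 / 88.4 = 2.489 mg/dL
CrCl = (140 − 72) × 99.3 / (72 × 2.489) = 6752.4 / 179.21 ≈ 37.7 mL/min
CrCl ≈ 38 mL/min.
pyrapaxil: 15–44 mL/min → 55% of 600 mg = 330 mg.
hespacillin: ≥ 30 mL/min → 100% of 1500 mg = 1500 mg.
Total = 330 + 1500 = 1830 mg.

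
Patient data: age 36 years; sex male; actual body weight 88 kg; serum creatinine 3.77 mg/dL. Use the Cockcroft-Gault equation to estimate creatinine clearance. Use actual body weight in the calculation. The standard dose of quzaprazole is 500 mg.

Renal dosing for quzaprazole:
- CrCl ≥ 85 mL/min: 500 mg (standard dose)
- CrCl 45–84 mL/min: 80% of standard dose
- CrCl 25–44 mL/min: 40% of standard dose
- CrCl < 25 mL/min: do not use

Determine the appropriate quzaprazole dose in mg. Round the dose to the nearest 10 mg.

CrCl = (140 − 36) × 88 / (72 × 3.77) = 9152.0 / 271.44 ≈ 33.7 mL/min
CrCl ≈ 34 mL/min → bracket 25–44 mL/min.
40% of 500 mg = 200 mg

200 mg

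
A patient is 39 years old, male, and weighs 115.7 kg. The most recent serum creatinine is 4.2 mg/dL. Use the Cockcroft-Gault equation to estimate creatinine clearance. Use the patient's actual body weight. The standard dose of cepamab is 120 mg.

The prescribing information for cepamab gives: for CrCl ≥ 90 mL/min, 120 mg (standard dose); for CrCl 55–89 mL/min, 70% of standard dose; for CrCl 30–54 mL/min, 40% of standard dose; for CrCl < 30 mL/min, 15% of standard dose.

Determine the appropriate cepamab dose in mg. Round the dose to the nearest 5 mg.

50 mg

CrCl = (140 − 39) × 115.7 / (72 × 4.2) = 11685.7 / 302.40 ≈ 38.6 mL/min
CrCl ≈ 39 mL/min → bracket 30–54 mL/min.
40% of 120 mg = 48 mg → 50 mg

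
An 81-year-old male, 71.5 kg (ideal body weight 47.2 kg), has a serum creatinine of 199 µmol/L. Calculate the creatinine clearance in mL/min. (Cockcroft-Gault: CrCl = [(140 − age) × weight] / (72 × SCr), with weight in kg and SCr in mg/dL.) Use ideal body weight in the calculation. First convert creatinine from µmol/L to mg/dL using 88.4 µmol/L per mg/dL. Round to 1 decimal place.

17.2 mL/min

SCr = 199 / 88.4 = 2.251 mg/dL
CrCl = (140 − 81) × 47.2 / (72 × 2.251) = 2784.8 / 162.07 ≈ 17.2 mL/min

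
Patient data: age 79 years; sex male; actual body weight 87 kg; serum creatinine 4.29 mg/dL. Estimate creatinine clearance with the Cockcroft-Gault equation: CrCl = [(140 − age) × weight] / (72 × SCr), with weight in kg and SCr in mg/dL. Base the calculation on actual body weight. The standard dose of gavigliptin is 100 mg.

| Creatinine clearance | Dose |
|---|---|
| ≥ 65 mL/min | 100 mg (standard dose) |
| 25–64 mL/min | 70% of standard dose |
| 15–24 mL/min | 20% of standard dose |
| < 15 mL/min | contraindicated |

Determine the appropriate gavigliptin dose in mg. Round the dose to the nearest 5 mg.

CrCl = (140 − 79) × 87 / (72 × 4.29) = 5307.0 / 308.88 ≈ 17.2 mL/min
CrCl ≈ 17 mL/min → bracket 15–24 mL/min.
20% of 100 mg = 20 mg

20 mg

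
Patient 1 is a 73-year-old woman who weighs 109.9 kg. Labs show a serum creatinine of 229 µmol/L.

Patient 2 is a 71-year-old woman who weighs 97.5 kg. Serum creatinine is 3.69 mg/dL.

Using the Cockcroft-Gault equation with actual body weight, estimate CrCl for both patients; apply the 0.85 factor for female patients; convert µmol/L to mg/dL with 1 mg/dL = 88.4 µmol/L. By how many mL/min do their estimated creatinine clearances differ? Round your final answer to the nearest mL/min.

Patient 1: SCr = 229 / 88.4 = 2.59 mg/dL
Patient 1: CrCl = (140 − 73) × 109.9 / (72 × 2.59) × 0.85 = 7363.3 / 186.48 × 0.85 ≈ 33.6 mL/min
Patient 2: CrCl = (140 − 71) × 97.5 / (72 × 3.69) × 0.85 = 6727.5 / 265.68 × 0.85 ≈ 21.5 mL/min
|33.6 − 21.5| = 12.1 mL/min

12 mL/min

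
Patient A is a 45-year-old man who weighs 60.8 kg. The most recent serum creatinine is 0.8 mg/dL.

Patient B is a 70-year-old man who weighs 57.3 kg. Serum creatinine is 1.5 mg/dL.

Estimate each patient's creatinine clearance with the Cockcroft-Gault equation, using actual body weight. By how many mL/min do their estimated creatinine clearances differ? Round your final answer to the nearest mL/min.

63 mL/min

Patient A: CrCl = (140 − 45) × 60.8 / (72 × 0.8) = 5776.0 / 57.60 ≈ 100.3 mL/min
Patient B: CrCl = (140 − 70) × 57.3 / (72 × 1.5) = 4011.0 / 108.00 ≈ 37.1 mL/min
|100.3 − 37.1| = 63.2 mL/min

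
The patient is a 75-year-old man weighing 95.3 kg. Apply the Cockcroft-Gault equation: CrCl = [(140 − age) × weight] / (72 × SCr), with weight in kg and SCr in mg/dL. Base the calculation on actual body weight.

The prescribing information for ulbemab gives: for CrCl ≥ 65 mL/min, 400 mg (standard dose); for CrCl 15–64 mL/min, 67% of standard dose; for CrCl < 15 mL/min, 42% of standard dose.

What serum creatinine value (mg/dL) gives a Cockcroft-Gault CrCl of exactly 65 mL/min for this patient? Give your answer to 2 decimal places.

Standard dose requires CrCl ≥ 65 mL/min.
Set (140 − 75) × 95.3 / (72 × SCr) = 65
SCr = (140 − 75) × 95.3 / (72 × 65) = 1.324 mg/dL

1.32 mg/dL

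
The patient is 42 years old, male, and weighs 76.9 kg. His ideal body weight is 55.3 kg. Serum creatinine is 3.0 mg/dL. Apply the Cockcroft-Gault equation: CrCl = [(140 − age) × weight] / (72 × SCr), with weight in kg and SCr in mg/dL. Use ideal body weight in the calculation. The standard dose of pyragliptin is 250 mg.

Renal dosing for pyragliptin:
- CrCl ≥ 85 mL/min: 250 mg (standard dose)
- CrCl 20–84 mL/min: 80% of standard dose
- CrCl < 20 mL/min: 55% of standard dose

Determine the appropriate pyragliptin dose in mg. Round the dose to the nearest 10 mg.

200 mg

CrCl = (140 − 42) × 55.3 / (72 × 3) = 5419.4 / 216.00 ≈ 25.1 mL/min
CrCl ≈ 25 mL/min → bracket 20–84 mL/min.
80% of 250 mg = 200 mg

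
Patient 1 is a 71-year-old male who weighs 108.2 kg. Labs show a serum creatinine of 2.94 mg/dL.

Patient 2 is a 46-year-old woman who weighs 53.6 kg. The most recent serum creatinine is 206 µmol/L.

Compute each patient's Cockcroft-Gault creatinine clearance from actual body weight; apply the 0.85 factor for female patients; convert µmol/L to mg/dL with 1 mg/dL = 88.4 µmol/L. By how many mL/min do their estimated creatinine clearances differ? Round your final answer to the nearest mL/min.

Patient 1: CrCl = (140 − 71) × 108.2 / (72 × 2.94) = 7465.8 / 211.68 ≈ 35.3 mL/min
Patient 2: SCr = 206 / 88.4 = 2.33 mg/dL
Patient 2: CrCl = (140 − 46) × 53.6 / (72 × 2.33) × 0.85 = 5038.4 / 167.76 × 0.85 ≈ 25.5 mL/min
|35.3 − 25.5| = 9.8 mL/min

10 mL/min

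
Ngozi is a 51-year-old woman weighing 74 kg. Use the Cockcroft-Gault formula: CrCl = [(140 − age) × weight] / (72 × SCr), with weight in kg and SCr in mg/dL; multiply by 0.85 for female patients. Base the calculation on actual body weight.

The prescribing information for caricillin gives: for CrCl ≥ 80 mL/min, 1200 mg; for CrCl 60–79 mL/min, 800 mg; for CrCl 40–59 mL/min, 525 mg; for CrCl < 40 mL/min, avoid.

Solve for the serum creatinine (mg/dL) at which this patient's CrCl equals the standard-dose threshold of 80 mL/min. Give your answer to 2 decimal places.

0.97 mg/dL

Standard dose requires CrCl ≥ 80 mL/min.
Set (140 − 51) × 74 × 0.85 / (72 × SCr) = 80
SCr = (140 − 51) × 74 × 0.85 / (72 × 80) = 0.972 mg/dL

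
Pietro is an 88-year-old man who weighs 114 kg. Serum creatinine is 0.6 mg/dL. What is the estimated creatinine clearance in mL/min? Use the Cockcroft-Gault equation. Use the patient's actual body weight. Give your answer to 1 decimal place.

CrCl = (140 − 88) × 114 / (72 × 0.6) = 5928.0 / 43.20 ≈ 137.2 mL/min

137.2 mL/min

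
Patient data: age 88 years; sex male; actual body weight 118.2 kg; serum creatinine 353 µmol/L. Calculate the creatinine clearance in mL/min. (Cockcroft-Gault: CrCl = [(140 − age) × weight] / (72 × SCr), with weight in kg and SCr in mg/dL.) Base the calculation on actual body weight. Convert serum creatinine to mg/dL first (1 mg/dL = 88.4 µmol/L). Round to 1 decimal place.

21.4 mL/min

SCr = 353 / 88.4 = 3.993 mg/dL
CrCl = (140 − 88) × 118.2 / (72 × 3.993) = 6146.4 / 287.50 ≈ 21.4 mL/min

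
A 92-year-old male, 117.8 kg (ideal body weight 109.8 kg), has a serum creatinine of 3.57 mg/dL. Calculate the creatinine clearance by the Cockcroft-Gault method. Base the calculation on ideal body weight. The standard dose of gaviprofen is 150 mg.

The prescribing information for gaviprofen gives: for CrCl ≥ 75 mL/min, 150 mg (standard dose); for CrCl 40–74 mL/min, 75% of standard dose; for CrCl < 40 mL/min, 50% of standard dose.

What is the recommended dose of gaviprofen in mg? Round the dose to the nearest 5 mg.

CrCl = (140 − 92) × 109.8 / (72 × 3.57) = 5270.4 / 257.04 ≈ 20.5 mL/min
CrCl ≈ 21 mL/min → bracket < 40 mL/min.
50% of 150 mg = 75 mg

75 mg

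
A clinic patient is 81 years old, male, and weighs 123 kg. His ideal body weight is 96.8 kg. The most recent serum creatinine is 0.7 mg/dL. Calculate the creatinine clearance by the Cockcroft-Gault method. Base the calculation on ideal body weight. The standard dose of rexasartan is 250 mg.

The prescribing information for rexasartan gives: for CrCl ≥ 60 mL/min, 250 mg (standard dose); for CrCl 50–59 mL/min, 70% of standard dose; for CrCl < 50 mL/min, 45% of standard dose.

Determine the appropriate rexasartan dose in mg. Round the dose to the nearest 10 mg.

250 mg

CrCl = (140 − 81) × 96.8 / (72 × 0.7) = 5711.2 / 50.40 ≈ 113.3 mL/min
CrCl ≈ 113 mL/min → bracket ≥ 60 mL/min.
100% of 250 mg = 250 mg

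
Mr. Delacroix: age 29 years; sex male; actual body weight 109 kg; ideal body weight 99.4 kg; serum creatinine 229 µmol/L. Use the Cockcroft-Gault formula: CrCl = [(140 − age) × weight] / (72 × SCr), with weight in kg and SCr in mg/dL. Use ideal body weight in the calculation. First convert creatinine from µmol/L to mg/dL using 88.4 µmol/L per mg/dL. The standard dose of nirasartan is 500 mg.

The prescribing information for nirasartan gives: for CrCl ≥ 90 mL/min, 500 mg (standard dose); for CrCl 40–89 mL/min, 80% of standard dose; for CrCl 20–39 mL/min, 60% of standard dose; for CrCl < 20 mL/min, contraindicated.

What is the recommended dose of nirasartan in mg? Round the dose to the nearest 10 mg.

400 mg

SCr = 229 / 88.4 = 2.59 mg/dL
CrCl = (140 − 29) × 99.4 / (72 × 2.59) = 11033.4 / 186.48 ≈ 59.2 mL/min
CrCl ≈ 59 mL/min → bracket 40–89 mL/min.
80% of 500 mg = 400 mg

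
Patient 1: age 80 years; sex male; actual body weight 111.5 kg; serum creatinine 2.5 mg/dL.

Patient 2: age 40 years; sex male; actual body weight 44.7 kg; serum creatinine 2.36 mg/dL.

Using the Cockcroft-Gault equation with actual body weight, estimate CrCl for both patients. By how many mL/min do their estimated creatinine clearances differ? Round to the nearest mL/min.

Patient 1: CrCl = (140 − 80) × 111.5 / (72 × 2.5) = 6690.0 / 180.00 ≈ 37.2 mL/min
Patient 2: CrCl = (140 − 40) × 44.7 / (72 × 2.36) = 4470.0 / 169.92 ≈ 26.3 mL/min
|37.2 − 26.3| = 10.9 mL/min

11 mL/min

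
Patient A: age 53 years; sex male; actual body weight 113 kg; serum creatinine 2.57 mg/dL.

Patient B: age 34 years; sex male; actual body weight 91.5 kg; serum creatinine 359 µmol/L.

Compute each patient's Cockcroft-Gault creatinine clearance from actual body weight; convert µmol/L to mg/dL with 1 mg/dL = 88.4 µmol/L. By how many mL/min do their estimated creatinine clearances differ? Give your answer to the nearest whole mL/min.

Patient A: CrCl = (140 − 53) × 113 / (72 × 2.57) = 9831.0 / 185.04 ≈ 53.1 mL/min
Patient B: SCr = 359 / 88.4 = 4.061 mg/dL
Patient B: CrCl = (140 − 34) × 91.5 / (72 × 4.061) = 9699.0 / 292.39 ≈ 33.2 mL/min
|53.1 − 33.2| = 19.9 mL/min

20 mL/min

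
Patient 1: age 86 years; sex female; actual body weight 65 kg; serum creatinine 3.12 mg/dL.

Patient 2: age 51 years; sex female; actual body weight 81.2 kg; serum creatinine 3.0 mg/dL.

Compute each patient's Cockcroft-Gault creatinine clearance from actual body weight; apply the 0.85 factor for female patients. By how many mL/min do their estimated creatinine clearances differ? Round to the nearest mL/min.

Patient 1: CrCl = (140 − 86) × 65 / (72 × 3.12) × 0.85 = 3510.0 / 224.64 × 0.85 ≈ 13.3 mL/min
Patient 2: CrCl = (140 − 51) × 81.2 / (72 × 3) × 0.85 = 7226.8 / 216.00 × 0.85 ≈ 28.4 mL/min
|13.3 − 28.4| = 15.1 mL/min

15 mL/min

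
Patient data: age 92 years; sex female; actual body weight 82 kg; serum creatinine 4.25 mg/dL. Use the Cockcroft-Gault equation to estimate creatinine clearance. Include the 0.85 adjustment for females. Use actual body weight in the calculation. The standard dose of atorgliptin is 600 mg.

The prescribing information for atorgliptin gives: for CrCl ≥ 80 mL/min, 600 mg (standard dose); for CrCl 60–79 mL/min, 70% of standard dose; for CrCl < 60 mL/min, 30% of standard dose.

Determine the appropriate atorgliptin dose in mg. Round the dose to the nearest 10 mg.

180 mg

CrCl = (140 − 92) × 82 / (72 × 4.25) × 0.85 = 3936.0 / 306.00 × 0.85 ≈ 10.9 mL/min
CrCl ≈ 11 mL/min → bracket < 60 mL/min.
30% of 600 mg = 180 mg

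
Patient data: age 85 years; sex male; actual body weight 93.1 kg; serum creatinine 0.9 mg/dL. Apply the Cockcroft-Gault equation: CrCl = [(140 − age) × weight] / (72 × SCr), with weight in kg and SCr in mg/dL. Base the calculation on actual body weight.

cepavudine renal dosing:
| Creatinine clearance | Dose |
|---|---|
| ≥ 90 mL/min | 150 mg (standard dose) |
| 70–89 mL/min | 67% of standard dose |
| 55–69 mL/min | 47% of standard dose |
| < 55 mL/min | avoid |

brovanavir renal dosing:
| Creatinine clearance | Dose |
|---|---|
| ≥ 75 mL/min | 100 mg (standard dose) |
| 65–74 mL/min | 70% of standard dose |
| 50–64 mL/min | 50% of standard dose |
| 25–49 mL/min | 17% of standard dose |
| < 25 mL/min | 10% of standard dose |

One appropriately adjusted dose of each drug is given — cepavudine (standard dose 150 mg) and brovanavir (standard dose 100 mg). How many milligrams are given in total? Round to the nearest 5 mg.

CrCl = (140 − 85) × 93.1 / (72 × 0.9) = 5120.5 / 64.80 ≈ 79.0 mL/min
CrCl ≈ 79 mL/min.
cepavudine: 70–89 mL/min → 67% of 150 mg = 100.5 mg.
brovanavir: ≥ 75 mL/min → 100% of 100 mg = 100 mg.
Total = 100.5 + 100 = 200.5 mg.

200 mg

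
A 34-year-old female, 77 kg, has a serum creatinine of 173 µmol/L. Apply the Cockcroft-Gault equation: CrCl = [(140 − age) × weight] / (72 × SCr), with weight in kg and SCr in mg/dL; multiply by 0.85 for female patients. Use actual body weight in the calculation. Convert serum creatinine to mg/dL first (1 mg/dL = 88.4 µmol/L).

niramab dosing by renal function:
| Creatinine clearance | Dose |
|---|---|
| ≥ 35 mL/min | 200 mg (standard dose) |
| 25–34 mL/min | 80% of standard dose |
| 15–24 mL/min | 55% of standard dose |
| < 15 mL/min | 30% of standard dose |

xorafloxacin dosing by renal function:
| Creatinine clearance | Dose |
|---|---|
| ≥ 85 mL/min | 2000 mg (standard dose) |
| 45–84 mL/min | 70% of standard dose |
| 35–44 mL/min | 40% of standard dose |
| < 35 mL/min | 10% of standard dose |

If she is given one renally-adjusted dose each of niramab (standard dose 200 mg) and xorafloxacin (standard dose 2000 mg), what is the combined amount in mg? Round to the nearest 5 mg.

1600 mg

SCr = 173 / 88.4 = 1.957 mg/dL
CrCl = (140 − 34) × 77 / (72 × 1.957) × 0.85 = 8162.0 / 140.90 × 0.85 ≈ 49.2 mL/min
CrCl ≈ 49 mL/min.
niramab: ≥ 35 mL/min → 100% of 200 mg = 200 mg.
xorafloxacin: 45–84 mL/min → 70% of 2000 mg = 1400 mg.
Total = 200 + 1400 = 1600 mg.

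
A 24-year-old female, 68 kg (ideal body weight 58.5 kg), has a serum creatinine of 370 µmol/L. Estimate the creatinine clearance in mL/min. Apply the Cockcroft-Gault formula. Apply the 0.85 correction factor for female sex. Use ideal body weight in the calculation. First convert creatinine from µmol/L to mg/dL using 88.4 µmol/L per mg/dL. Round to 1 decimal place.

SCr = 370 / 88.4 = 4.186 mg/dL
CrCl = (140 − 24) × 58.5 / (72 × 4.186) × 0.85 = 6786.0 / 301.39 × 0.85 ≈ 19.1 mL/min

19.1 mL/min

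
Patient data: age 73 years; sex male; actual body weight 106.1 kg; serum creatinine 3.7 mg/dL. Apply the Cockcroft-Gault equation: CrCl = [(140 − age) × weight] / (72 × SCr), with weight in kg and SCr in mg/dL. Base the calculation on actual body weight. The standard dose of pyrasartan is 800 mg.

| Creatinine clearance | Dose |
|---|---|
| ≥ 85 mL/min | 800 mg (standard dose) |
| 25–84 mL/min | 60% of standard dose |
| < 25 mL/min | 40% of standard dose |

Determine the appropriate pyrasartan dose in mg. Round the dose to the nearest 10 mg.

CrCl = (140 − 73) × 106.1 / (72 × 3.7) = 7108.7 / 266.40 ≈ 26.7 mL/min
CrCl ≈ 27 mL/min → bracket 25–84 mL/min.
60% of 800 mg = 480 mg

480 mg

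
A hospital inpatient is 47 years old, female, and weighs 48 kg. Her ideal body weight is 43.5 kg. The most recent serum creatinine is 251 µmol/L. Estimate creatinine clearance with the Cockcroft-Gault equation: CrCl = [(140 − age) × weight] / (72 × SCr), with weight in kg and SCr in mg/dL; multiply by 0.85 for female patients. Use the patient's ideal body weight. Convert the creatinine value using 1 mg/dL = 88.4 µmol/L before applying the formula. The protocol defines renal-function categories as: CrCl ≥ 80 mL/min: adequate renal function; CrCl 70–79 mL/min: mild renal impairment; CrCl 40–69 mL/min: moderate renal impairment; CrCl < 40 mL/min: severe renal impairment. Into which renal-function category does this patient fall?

SCr = 251 / 88.4 = 2.839 mg/dL
CrCl = (140 − 47) × 43.5 / (72 × 2.839) × 0.85 = 4045.5 / 204.41 × 0.85 ≈ 16.8 mL/min
17 mL/min falls in the 'severe renal impairment' range.

severe renal impairment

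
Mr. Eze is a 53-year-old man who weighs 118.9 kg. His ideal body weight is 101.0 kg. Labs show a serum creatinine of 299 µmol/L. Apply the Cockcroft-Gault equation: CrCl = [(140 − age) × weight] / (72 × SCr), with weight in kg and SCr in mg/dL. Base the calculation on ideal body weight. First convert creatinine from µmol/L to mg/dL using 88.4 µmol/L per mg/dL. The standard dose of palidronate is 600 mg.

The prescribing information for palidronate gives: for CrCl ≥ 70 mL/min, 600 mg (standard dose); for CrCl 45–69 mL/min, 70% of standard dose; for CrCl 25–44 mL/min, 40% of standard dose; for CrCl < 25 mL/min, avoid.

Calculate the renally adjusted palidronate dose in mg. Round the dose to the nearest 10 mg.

SCr = 299 / 88.4 = 3.382 mg/dL
CrCl = (140 − 53) × 101 / (72 × 3.382) = 8787.0 / 243.50 ≈ 36.1 mL/min
CrCl ≈ 36 mL/min → bracket 25–44 mL/min.
40% of 600 mg = 240 mg

240 mg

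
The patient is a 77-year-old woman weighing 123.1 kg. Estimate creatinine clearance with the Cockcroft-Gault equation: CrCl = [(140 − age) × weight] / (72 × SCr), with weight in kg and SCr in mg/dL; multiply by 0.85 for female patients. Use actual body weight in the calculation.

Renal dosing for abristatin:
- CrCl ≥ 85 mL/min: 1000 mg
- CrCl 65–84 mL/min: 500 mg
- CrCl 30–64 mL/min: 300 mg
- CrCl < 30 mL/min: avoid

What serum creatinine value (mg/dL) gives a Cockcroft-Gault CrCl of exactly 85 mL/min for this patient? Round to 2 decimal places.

Standard dose requires CrCl ≥ 85 mL/min.
Set (140 − 77) × 123.1 × 0.85 / (72 × SCr) = 85
SCr = (140 − 77) × 123.1 × 0.85 / (72 × 85) = 1.077 mg/dL

1.08 mg/dL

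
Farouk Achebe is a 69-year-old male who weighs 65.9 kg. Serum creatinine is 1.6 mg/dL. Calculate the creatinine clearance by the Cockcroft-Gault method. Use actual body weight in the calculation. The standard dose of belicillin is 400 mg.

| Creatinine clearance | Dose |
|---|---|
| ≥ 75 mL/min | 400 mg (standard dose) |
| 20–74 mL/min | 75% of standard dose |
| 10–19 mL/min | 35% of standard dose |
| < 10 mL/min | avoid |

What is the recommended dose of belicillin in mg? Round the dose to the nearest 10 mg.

CrCl = (140 − 69) × 65.9 / (72 × 1.6) = 4678.9 / 115.20 ≈ 40.6 mL/min
CrCl ≈ 41 mL/min → bracket 20–74 mL/min.
75% of 400 mg = 300 mg

300 mg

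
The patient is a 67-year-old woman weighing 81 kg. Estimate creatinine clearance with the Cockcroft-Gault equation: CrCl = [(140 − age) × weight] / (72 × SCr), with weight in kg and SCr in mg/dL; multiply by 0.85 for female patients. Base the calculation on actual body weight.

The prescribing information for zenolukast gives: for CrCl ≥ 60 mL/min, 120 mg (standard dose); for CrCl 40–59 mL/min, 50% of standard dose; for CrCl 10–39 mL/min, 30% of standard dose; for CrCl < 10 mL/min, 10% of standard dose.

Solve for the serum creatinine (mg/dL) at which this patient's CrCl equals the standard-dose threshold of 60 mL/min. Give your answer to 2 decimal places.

1.16 mg/dL

Standard dose requires CrCl ≥ 60 mL/min.
Set (140 − 67) × 81 × 0.85 / (72 × SCr) = 60
SCr = (140 − 67) × 81 × 0.85 / (72 × 60) = 1.163 mg/dL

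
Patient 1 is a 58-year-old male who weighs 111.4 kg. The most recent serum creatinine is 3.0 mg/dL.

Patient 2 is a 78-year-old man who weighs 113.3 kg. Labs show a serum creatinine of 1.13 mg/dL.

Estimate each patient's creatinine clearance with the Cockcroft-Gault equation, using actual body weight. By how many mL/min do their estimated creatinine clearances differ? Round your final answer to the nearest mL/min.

Patient 1: CrCl = (140 − 58) × 111.4 / (72 × 3) = 9134.8 / 216.00 ≈ 42.3 mL/min
Patient 2: CrCl = (140 − 78) × 113.3 / (72 × 1.13) = 7024.6 / 81.36 ≈ 86.3 mL/min
|42.3 − 86.3| = 44.0 mL/min

44 mL/min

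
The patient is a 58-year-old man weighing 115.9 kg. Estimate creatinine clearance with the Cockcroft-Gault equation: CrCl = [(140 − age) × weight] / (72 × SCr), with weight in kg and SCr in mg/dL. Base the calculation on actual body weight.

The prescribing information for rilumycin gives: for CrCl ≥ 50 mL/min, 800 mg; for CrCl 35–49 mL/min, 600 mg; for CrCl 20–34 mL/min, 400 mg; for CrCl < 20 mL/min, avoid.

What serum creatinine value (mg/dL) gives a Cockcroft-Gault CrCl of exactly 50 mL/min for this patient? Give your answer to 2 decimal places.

Standard dose requires CrCl ≥ 50 mL/min.
Set (140 − 58) × 115.9 / (72 × SCr) = 50
SCr = (140 − 58) × 115.9 / (72 × 50) = 2.640 mg/dL

2.64 mg/dL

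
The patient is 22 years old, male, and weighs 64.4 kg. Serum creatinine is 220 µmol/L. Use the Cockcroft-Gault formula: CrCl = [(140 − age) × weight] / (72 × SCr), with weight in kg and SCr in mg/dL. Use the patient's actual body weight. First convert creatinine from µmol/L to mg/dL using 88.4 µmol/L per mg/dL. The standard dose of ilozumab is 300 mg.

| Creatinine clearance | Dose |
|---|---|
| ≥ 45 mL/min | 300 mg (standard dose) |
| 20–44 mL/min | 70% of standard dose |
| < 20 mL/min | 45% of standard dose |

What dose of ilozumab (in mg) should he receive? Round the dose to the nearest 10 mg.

SCr = 220 / 88.4 = 2.489 mg/dL
CrCl = (140 − 22) × 64.4 / (72 × 2.489) = 7599.2 / 179.21 ≈ 42.4 mL/min
CrCl ≈ 42 mL/min → bracket 20–44 mL/min.
70% of 300 mg = 210 mg

210 mg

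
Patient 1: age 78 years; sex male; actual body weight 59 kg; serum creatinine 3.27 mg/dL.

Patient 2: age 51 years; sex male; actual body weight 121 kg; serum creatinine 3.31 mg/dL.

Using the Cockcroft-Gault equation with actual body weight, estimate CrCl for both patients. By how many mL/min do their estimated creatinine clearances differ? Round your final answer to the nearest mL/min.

Patient 1: CrCl = (140 − 78) × 59 / (72 × 3.27) = 3658.0 / 235.44 ≈ 15.5 mL/min
Patient 2: CrCl = (140 − 51) × 121 / (72 × 3.31) = 10769.0 / 238.32 ≈ 45.2 mL/min
|15.5 − 45.2| = 29.7 mL/min

30 mL/min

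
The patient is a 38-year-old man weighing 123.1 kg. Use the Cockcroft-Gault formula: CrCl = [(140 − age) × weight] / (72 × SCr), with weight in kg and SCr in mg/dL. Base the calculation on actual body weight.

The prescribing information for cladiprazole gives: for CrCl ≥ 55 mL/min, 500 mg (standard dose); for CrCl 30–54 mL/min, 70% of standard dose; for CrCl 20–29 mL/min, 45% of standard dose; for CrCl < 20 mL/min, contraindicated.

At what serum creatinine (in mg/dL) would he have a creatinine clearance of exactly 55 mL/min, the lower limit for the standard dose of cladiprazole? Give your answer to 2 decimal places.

Standard dose requires CrCl ≥ 55 mL/min.
Set (140 − 38) × 123.1 / (72 × SCr) = 55
SCr = (140 − 38) × 123.1 / (72 × 55) = 3.171 mg/dL

3.17 mg/dL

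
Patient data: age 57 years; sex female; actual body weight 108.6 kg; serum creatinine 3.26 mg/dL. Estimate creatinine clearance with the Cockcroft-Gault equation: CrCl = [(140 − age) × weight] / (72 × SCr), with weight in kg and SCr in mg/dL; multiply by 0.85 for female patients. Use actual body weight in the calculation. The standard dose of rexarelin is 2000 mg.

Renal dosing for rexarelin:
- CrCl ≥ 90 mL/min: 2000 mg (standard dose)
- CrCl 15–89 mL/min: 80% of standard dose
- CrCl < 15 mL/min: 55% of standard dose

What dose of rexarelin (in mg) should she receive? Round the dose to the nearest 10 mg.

1600 mg

CrCl = (140 − 57) × 108.6 / (72 × 3.26) × 0.85 = 9013.8 / 234.72 × 0.85 ≈ 32.6 mL/min
CrCl ≈ 33 mL/min → bracket 15–89 mL/min.
80% of 2000 mg = 1600 mg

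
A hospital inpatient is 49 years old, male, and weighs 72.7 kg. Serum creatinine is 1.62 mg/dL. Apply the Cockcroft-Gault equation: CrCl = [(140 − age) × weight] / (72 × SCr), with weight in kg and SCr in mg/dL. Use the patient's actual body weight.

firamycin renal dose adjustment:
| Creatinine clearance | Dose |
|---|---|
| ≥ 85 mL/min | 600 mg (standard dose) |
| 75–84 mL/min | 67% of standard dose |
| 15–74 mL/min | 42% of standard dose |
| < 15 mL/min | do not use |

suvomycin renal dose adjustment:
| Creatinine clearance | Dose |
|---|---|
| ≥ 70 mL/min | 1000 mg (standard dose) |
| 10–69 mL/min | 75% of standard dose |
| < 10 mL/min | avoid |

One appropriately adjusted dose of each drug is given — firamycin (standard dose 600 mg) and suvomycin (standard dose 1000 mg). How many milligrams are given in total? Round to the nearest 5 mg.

CrCl = (140 − 49) × 72.7 / (72 × 1.62) = 6615.7 / 116.64 ≈ 56.7 mL/min
CrCl ≈ 57 mL/min.
firamycin: 15–74 mL/min → 42% of 600 mg = 252 mg.
suvomycin: 10–69 mL/min → 75% of 1000 mg = 750 mg.
Total = 252 + 750 = 1002 mg.

1000 mg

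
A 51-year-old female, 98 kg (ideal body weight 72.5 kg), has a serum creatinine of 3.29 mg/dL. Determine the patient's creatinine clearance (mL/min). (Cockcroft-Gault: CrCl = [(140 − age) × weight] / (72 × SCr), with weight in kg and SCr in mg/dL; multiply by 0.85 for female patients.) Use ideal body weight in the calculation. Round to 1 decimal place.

CrCl = (140 − 51) × 72.5 / (72 × 3.29) × 0.85 = 6452.5 / 236.88 × 0.85 ≈ 23.2 mL/min

23.2 mL/min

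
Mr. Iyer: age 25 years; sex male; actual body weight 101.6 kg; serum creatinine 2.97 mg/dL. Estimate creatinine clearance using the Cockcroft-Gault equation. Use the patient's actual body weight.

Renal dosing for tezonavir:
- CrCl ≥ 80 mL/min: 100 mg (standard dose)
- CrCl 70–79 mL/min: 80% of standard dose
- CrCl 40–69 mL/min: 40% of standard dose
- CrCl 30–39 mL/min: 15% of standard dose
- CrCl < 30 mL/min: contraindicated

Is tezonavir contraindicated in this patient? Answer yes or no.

no

CrCl = (140 − 25) × 101.6 / (72 × 2.97) = 11684.0 / 213.84 ≈ 54.6 mL/min
CrCl ≈ 55 mL/min, which is ≥ 30 mL/min.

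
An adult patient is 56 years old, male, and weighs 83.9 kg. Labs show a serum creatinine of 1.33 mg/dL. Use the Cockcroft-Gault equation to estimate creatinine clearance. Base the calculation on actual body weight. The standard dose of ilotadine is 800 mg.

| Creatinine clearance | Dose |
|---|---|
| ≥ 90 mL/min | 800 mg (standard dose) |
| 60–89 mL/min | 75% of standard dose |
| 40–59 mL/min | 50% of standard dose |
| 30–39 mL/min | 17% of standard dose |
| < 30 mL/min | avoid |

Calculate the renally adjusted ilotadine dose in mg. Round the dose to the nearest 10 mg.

CrCl = (140 − 56) × 83.9 / (72 × 1.33) = 7047.6 / 95.76 ≈ 73.6 mL/min
CrCl ≈ 74 mL/min → bracket 60–89 mL/min.
75% of 800 mg = 600 mg

600 mg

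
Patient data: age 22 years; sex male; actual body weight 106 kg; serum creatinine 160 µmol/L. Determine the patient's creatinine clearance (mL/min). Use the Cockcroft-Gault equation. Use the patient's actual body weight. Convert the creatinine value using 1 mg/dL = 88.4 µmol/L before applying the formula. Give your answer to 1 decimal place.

SCr = 160 / 88.4 = 1.81 mg/dL
CrCl = (140 − 22) × 106 / (72 × 1.81) = 12508.0 / 130.32 ≈ 96.0 mL/min

96.0 mL/min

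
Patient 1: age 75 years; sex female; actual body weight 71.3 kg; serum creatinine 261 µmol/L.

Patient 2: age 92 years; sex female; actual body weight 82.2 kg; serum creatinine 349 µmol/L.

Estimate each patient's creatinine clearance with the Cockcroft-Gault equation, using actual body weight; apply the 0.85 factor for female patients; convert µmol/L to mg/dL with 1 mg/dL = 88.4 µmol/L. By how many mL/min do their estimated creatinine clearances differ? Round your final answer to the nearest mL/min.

7 mL/min

Patient 1: SCr = 261 / 88.4 = 2.952 mg/dL
Patient 1: CrCl = (140 − 75) × 71.3 / (72 × 2.952) × 0.85 = 4634.5 / 212.54 × 0.85 ≈ 18.5 mL/min
Patient 2: SCr = 349 / 88.4 = 3.948 mg/dL
Patient 2: CrCl = (140 − 92) × 82.2 / (72 × 3.948) × 0.85 = 3945.6 / 284.26 × 0.85 ≈ 11.8 mL/min
|18.5 − 11.8| = 6.7 mL/min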